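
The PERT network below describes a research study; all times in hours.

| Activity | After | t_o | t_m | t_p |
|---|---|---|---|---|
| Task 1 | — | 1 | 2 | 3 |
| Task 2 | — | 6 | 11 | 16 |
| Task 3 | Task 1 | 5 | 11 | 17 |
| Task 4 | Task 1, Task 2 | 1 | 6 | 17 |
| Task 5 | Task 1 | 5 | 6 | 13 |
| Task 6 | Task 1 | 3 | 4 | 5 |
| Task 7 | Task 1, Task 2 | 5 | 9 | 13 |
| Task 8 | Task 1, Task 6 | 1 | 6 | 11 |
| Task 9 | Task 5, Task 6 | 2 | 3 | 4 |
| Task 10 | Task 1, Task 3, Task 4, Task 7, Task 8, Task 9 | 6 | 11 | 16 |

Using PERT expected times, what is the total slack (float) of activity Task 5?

te_Task 1 = (1 + 4·2 + 3)/6 = 12/6 = 2
te_Task 2 = (6 + 4·11 + 16)/6 = 66/6 = 11
te_Task 3 = (5 + 4·11 + 17)/6 = 66/6 = 11
te_Task 4 = (1 + 4·6 + 17)/6 = 42/6 = 7
te_Task 5 = (5 + 4·6 + 13)/6 = 42/6 = 7
te_Task 6 = (3 + 4·4 + 5)/6 = 24/6 = 4
te_Task 7 = (5 + 4·9 + 13)/6 = 54/6 = 9
te_Task 8 = (1 + 4·6 + 11)/6 = 36/6 = 6
te_Task 9 = (2 + 4·3 + 4)/6 = 18/6 = 3
te_Task 10 = (6 + 4·11 + 16)/6 = 66/6 = 11

Forward pass:
ES_Task 1 = 0; EF_Task 1 = 2
ES_Task 2 = 0; EF_Task 2 = 11
ES_Task 3 = 2; EF_Task 3 = 2+11 = 13
ES_Task 4 = max(EF_Task 1=2, EF_Task 2=11) = 11; EF_Task 4 = 11+7 = 18
ES_Task 5 = 2; EF_Task 5 = 2+7 = 9
ES_Task 6 = 2; EF_Task 6 = 2+4 = 6
ES_Task 7 = max(EF_Task 1=2, EF_Task 2=11) = 11; EF_Task 7 = 11+9 = 20
ES_Task 8 = max(EF_Task 1=2, EF_Task 6=6) = 6; EF_Task 8 = 6+6 = 12
ES_Task 9 = max(EF_Task 5=9, EF_Task 6=6) = 9; EF_Task 9 = 9+3 = 12
ES_Task 10 = max(EF_Task 1=2, EF_Task 3=13, EF_Task 4=18, EF_Task 7=20, EF_Task 8=12, EF_Task 9=12) = 20; EF_Task 10 = 20+11 = 31
Expected project duration μ = 31 hours. Critical path: Task 2 → Task 7 → Task 10.

Backward pass:
LF_Task 10 = 31; LS_Task 10 = 31−11 = 20
LF_Task 9 = LS_Task 10 = 20; LS_Task 9 = 20−3 = 17
LF_Task 8 = LS_Task 10 = 20; LS_Task 8 = 20−6 = 14
LF_Task 7 = LS_Task 10 = 20; LS_Task 7 = 20−9 = 11
LF_Task 6 = min(LS_Task 8=14, LS_Task 9=17) = 14; LS_Task 6 = 14−4 = 10
LF_Task 5 = LS_Task 9 = 17; LS_Task 5 = 17−7 = 10
LF_Task 4 = LS_Task 10 = 20; LS_Task 4 = 20−7 = 13
LF_Task 3 = LS_Task 10 = 20; LS_Task 3 = 20−11 = 9
LF_Task 2 = min(LS_Task 4=13, LS_Task 7=11) = 11; LS_Task 2 = 11−11 = 0
LF_Task 1 = min(LS_Task 3=9, LS_Task 4=13, LS_Task 5=10, LS_Task 6=10, LS_Task 7=11, LS_Task 8=14, LS_Task 10=20) = 9; LS_Task 1 = 9−2 = 7
Slack_Task 5 = LS_Task 5 − ES_Task 5 = 10 − 2 = 8

8 hours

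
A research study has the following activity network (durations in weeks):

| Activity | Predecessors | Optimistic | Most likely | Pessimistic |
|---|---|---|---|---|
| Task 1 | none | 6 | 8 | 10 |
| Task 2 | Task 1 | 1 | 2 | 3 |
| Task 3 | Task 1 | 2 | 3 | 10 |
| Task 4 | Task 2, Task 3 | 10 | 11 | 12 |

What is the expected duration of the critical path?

23 weeks

te_Task 1 = (6 + 4·8 + 10)/6 = 48/6 = 8
te_Task 2 = (1 + 4·2 + 3)/6 = 12/6 = 2
te_Task 3 = (2 + 4·3 + 10)/6 = 24/6 = 4
te_Task 4 = (10 + 4·11 + 12)/6 = 66/6 = 11

Forward pass:
ES_Task 1 = 0; EF_Task 1 = 8
ES_Task 2 = 8; EF_Task 2 = 8+2 = 10
ES_Task 3 = 8; EF_Task 3 = 8+4 = 12
ES_Task 4 = max(EF_Task 2=10, EF_Task 3=12) = 12; EF_Task 4 = 12+11 = 23
Expected project duration μ = 23 weeks. Critical path: Task 1 → Task 3 → Task 4.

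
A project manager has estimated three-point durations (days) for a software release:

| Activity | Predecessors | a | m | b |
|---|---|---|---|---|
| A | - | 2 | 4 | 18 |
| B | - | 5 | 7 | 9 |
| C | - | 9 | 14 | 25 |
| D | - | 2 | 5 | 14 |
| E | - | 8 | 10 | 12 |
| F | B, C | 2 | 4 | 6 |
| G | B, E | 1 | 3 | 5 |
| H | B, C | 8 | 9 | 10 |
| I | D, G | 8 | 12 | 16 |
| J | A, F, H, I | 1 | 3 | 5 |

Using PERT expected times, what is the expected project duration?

28 days

te_A = (2 + 4·4 + 18)/6 = 36/6 = 6
te_B = (5 + 4·7 + 9)/6 = 42/6 = 7
te_C = (9 + 4·14 + 25)/6 = 90/6 = 15
te_D = (2 + 4·5 + 14)/6 = 36/6 = 6
te_E = (8 + 4·10 + 12)/6 = 60/6 = 10
te_F = (2 + 4·4 + 6)/6 = 24/6 = 4
te_G = (1 + 4·3 + 5)/6 = 18/6 = 3
te_H = (8 + 4·9 + 10)/6 = 54/6 = 9
te_I = (8 + 4·12 + 16)/6 = 72/6 = 12
te_J = (1 + 4·3 + 5)/6 = 18/6 = 3

Forward pass:
ES_A = 0; EF_A = 6
ES_B = 0; EF_B = 7
ES_C = 0; EF_C = 15
ES_D = 0; EF_D = 6
ES_E = 0; EF_E = 10
ES_F = max(EF_B=7, EF_C=15) = 15; EF_F = 15+4 = 19
ES_G = max(EF_B=7, EF_E=10) = 10; EF_G = 10+3 = 13
ES_H = max(EF_B=7, EF_C=15) = 15; EF_H = 15+9 = 24
ES_I = max(EF_D=6, EF_G=13) = 13; EF_I = 13+12 = 25
ES_J = max(EF_A=6, EF_F=19, EF_H=24, EF_I=25) = 25; EF_J = 25+3 = 28
Expected project duration μ = 28 days. Critical path: E → G → I → J.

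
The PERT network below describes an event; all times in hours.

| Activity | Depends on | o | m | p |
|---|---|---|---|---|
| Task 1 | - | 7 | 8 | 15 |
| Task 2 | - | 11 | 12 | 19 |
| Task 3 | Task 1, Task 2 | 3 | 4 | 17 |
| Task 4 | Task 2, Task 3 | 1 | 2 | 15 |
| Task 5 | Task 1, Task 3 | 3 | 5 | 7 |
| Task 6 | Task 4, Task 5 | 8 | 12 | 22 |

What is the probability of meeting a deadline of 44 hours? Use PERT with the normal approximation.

te_Task 1 = (7 + 4·8 + 15)/6 = 54/6 = 9; σ²_Task 1 = ((15−7)/6)² = 1.778
te_Task 2 = (11 + 4·12 + 19)/6 = 78/6 = 13; σ²_Task 2 = ((19−11)/6)² = 1.778
te_Task 3 = (3 + 4·4 + 17)/6 = 36/6 = 6; σ²_Task 3 = ((17−3)/6)² = 5.444
te_Task 4 = (1 + 4·2 + 15)/6 = 24/6 = 4; σ²_Task 4 = ((15−1)/6)² = 5.444
te_Task 5 = (3 + 4·5 + 7)/6 = 30/6 = 5; σ²_Task 5 = ((7−3)/6)² = 0.444
te_Task 6 = (8 + 4·12 + 22)/6 = 78/6 = 13; σ²_Task 6 = ((22−8)/6)² = 5.444

Forward pass:
ES_Task 1 = 0; EF_Task 1 = 9
ES_Task 2 = 0; EF_Task 2 = 13
ES_Task 3 = max(EF_Task 1=9, EF_Task 2=13) = 13; EF_Task 3 = 13+6 = 19
ES_Task 4 = max(EF_Task 2=13, EF_Task 3=19) = 19; EF_Task 4 = 19+4 = 23
ES_Task 5 = max(EF_Task 1=9, EF_Task 3=19) = 19; EF_Task 5 = 19+5 = 24
ES_Task 6 = max(EF_Task 4=23, EF_Task 5=24) = 24; EF_Task 6 = 24+13 = 37
Expected project duration μ = 37 hours. Critical path: Task 2 → Task 3 → Task 5 → Task 6.

Variance along critical path = 1.778 + 5.444 + 0.444 + 5.444 = 13.111; σ = √13.111 = 3.621 hours.
Z = (44 − 37) / 3.621 = 1.933
P(T ≤ 44) = Φ(1.933) ≈ 0.973

0.973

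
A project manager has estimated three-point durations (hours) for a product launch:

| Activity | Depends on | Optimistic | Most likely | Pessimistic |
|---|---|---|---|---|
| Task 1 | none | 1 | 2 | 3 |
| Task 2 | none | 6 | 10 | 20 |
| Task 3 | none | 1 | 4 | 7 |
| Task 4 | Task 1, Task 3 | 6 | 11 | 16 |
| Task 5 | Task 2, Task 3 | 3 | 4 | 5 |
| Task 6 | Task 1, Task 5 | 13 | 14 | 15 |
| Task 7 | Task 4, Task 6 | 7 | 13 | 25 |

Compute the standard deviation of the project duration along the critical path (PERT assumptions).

3.83 hours

te_Task 1 = (1 + 4·2 + 3)/6 = 12/6 = 2; σ²_Task 1 = ((3−1)/6)² = 0.111
te_Task 2 = (6 + 4·10 + 20)/6 = 66/6 = 11; σ²_Task 2 = ((20−6)/6)² = 5.444
te_Task 3 = (1 + 4·4 + 7)/6 = 24/6 = 4; σ²_Task 3 = ((7−1)/6)² = 1.000
te_Task 4 = (6 + 4·11 + 16)/6 = 66/6 = 11; σ²_Task 4 = ((16−6)/6)² = 2.778
te_Task 5 = (3 + 4·4 + 5)/6 = 24/6 = 4; σ²_Task 5 = ((5−3)/6)² = 0.111
te_Task 6 = (13 + 4·14 + 15)/6 = 84/6 = 14; σ²_Task 6 = ((15−13)/6)² = 0.111
te_Task 7 = (7 + 4·13 + 25)/6 = 84/6 = 14; σ²_Task 7 = ((25−7)/6)² = 9.000

Forward pass:
ES_Task 1 = 0; EF_Task 1 = 2
ES_Task 2 = 0; EF_Task 2 = 11
ES_Task 3 = 0; EF_Task 3 = 4
ES_Task 4 = max(EF_Task 1=2, EF_Task 3=4) = 4; EF_Task 4 = 4+11 = 15
ES_Task 5 = max(EF_Task 2=11, EF_Task 3=4) = 11; EF_Task 5 = 11+4 = 15
ES_Task 6 = max(EF_Task 1=2, EF_Task 5=15) = 15; EF_Task 6 = 15+14 = 29
ES_Task 7 = max(EF_Task 4=15, EF_Task 6=29) = 29; EF_Task 7 = 29+14 = 43
Expected project duration μ = 43 hours. Critical path: Task 2 → Task 5 → Task 6 → Task 7.

Variance along critical path = 5.444 + 0.111 + 0.111 + 9.000 = 14.667
σ = √14.667 = 3.830 hours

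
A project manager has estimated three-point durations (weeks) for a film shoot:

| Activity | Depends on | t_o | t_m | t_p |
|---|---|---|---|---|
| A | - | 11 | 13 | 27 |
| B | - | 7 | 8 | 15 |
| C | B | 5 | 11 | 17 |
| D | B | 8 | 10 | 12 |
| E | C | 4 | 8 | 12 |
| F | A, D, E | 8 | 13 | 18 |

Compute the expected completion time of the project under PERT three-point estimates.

41 weeks

te_A = (11 + 4·13 + 27)/6 = 90/6 = 15
te_B = (7 + 4·8 + 15)/6 = 54/6 = 9
te_C = (5 + 4·11 + 17)/6 = 66/6 = 11
te_D = (8 + 4·10 + 12)/6 = 60/6 = 10
te_E = (4 + 4·8 + 12)/6 = 48/6 = 8
te_F = (8 + 4·13 + 18)/6 = 78/6 = 13

Forward pass:
ES_A = 0; EF_A = 15
ES_B = 0; EF_B = 9
ES_C = 9; EF_C = 9+11 = 20
ES_D = 9; EF_D = 9+10 = 19
ES_E = 20; EF_E = 20+8 = 28
ES_F = max(EF_A=15, EF_D=19, EF_E=28) = 28; EF_F = 28+13 = 41
Expected project duration μ = 41 weeks. Critical path: B → C → E → F.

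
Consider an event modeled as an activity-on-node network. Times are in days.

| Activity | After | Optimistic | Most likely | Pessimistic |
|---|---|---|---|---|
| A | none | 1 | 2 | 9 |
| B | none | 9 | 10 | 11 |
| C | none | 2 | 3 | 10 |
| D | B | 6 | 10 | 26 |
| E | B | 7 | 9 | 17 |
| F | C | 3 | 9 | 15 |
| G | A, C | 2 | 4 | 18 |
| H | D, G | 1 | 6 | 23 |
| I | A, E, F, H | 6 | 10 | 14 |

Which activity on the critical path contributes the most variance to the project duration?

te_A = (1 + 4·2 + 9)/6 = 18/6 = 3; σ²_A = ((9−1)/6)² = 1.778
te_B = (9 + 4·10 + 11)/6 = 60/6 = 10; σ²_B = ((11−9)/6)² = 0.111
te_C = (2 + 4·3 + 10)/6 = 24/6 = 4; σ²_C = ((10−2)/6)² = 1.778
te_D = (6 + 4·10 + 26)/6 = 72/6 = 12; σ²_D = ((26−6)/6)² = 11.111
te_E = (7 + 4·9 + 17)/6 = 60/6 = 10; σ²_E = ((17−7)/6)² = 2.778
te_F = (3 + 4·9 + 15)/6 = 54/6 = 9; σ²_F = ((15−3)/6)² = 4.000
te_G = (2 + 4·4 + 18)/6 = 36/6 = 6; σ²_G = ((18−2)/6)² = 7.111
te_H = (1 + 4·6 + 23)/6 = 48/6 = 8; σ²_H = ((23−1)/6)² = 13.444
te_I = (6 + 4·10 + 14)/6 = 60/6 = 10; σ²_I = ((14−6)/6)² = 1.778

Forward pass:
ES_A = 0; EF_A = 3
ES_B = 0; EF_B = 10
ES_C = 0; EF_C = 4
ES_D = 10; EF_D = 10+12 = 22
ES_E = 10; EF_E = 10+10 = 20
ES_F = 4; EF_F = 4+9 = 13
ES_G = max(EF_A=3, EF_C=4) = 4; EF_G = 4+6 = 10
ES_H = max(EF_D=22, EF_G=10) = 22; EF_H = 22+8 = 30
ES_I = max(EF_A=3, EF_E=20, EF_F=13, EF_H=30) = 30; EF_I = 30+10 = 40
Expected project duration μ = 40 days. Critical path: B → D → H → I.

Variances on critical path: σ²_B=0.111, σ²_D=11.111, σ²_H=13.444, σ²_I=1.778.
Largest is σ²_H = 13.444.

H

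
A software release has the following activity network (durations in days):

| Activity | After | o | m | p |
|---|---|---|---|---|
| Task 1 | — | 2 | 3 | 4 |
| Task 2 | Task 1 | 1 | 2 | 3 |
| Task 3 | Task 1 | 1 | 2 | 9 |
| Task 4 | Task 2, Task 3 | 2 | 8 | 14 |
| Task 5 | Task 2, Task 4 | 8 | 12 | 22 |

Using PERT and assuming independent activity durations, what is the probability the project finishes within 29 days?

te_Task 1 = (2 + 4·3 + 4)/6 = 18/6 = 3; σ²_Task 1 = ((4−2)/6)² = 0.111
te_Task 2 = (1 + 4·2 + 3)/6 = 12/6 = 2; σ²_Task 2 = ((3−1)/6)² = 0.111
te_Task 3 = (1 + 4·2 + 9)/6 = 18/6 = 3; σ²_Task 3 = ((9−1)/6)² = 1.778
te_Task 4 = (2 + 4·8 + 14)/6 = 48/6 = 8; σ²_Task 4 = ((14−2)/6)² = 4.000
te_Task 5 = (8 + 4·12 + 22)/6 = 78/6 = 13; σ²_Task 5 = ((22−8)/6)² = 5.444

Forward pass:
ES_Task 1 = 0; EF_Task 1 = 3
ES_Task 2 = 3; EF_Task 2 = 3+2 = 5
ES_Task 3 = 3; EF_Task 3 = 3+3 = 6
ES_Task 4 = max(EF_Task 2=5, EF_Task 3=6) = 6; EF_Task 4 = 6+8 = 14
ES_Task 5 = max(EF_Task 2=5, EF_Task 4=14) = 14; EF_Task 5 = 14+13 = 27
Expected project duration μ = 27 days. Critical path: Task 1 → Task 3 → Task 4 → Task 5.

Variance along critical path = 0.111 + 1.778 + 4.000 + 5.444 = 11.333; σ = √11.333 = 3.367 days.
Z = (29 − 27) / 3.367 = 0.594
P(T ≤ 29) = Φ(0.594) ≈ 0.724

0.724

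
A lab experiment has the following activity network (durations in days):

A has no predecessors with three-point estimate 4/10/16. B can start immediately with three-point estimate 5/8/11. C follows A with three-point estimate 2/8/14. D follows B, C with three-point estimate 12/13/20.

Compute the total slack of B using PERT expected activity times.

10 days

te_A = (4 + 4·10 + 16)/6 = 60/6 = 10
te_B = (5 + 4·8 + 11)/6 = 48/6 = 8
te_C = (2 + 4·8 + 14)/6 = 48/6 = 8
te_D = (12 + 4·13 + 20)/6 = 84/6 = 14

Forward pass:
ES_A = 0; EF_A = 10
ES_B = 0; EF_B = 8
ES_C = 10; EF_C = 10+8 = 18
ES_D = max(EF_B=8, EF_C=18) = 18; EF_D = 18+14 = 32
Expected project duration μ = 32 days. Critical path: A → C → D.

Backward pass:
LF_D = 32; LS_D = 32−14 = 18
LF_C = LS_D = 18; LS_C = 18−8 = 10
LF_B = LS_D = 18; LS_B = 18−8 = 10
LF_A = LS_C = 10; LS_A = 10−10 = 0
Slack_B = LS_B − ES_B = 10 − 0 = 10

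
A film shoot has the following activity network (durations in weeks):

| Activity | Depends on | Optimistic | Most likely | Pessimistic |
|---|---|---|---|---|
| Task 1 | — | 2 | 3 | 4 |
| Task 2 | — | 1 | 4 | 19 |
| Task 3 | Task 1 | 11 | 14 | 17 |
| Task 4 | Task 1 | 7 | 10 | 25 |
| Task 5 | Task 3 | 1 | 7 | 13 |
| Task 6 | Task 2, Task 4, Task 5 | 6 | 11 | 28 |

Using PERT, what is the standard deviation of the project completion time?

te_Task 1 = (2 + 4·3 + 4)/6 = 18/6 = 3; σ²_Task 1 = ((4−2)/6)² = 0.111
te_Task 2 = (1 + 4·4 + 19)/6 = 36/6 = 6; σ²_Task 2 = ((19−1)/6)² = 9.000
te_Task 3 = (11 + 4·14 + 17)/6 = 84/6 = 14; σ²_Task 3 = ((17−11)/6)² = 1.000
te_Task 4 = (7 + 4·10 + 25)/6 = 72/6 = 12; σ²_Task 4 = ((25−7)/6)² = 9.000
te_Task 5 = (1 + 4·7 + 13)/6 = 42/6 = 7; σ²_Task 5 = ((13−1)/6)² = 4.000
te_Task 6 = (6 + 4·11 + 28)/6 = 78/6 = 13; σ²_Task 6 = ((28−6)/6)² = 13.444

Forward pass:
ES_Task 1 = 0; EF_Task 1 = 3
ES_Task 2 = 0; EF_Task 2 = 6
ES_Task 3 = 3; EF_Task 3 = 3+14 = 17
ES_Task 4 = 3; EF_Task 4 = 3+12 = 15
ES_Task 5 = 17; EF_Task 5 = 17+7 = 24
ES_Task 6 = max(EF_Task 2=6, EF_Task 4=15, EF_Task 5=24) = 24; EF_Task 6 = 24+13 = 37
Expected project duration μ = 37 weeks. Critical path: Task 1 → Task 3 → Task 5 → Task 6.

Variance along critical path = 0.111 + 1.000 + 4.000 + 13.444 = 18.556
σ = √18.556 = 4.308 weeks

4.31 weeks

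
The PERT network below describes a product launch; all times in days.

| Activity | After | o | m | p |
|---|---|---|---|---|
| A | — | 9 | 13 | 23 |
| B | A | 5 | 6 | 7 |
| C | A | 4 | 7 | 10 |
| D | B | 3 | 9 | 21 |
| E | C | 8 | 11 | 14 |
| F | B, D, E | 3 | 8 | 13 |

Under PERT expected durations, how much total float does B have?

2 days

te_A = (9 + 4·13 + 23)/6 = 84/6 = 14
te_B = (5 + 4·6 + 7)/6 = 36/6 = 6
te_C = (4 + 4·7 + 10)/6 = 42/6 = 7
te_D = (3 + 4·9 + 21)/6 = 60/6 = 10
te_E = (8 + 4·11 + 14)/6 = 66/6 = 11
te_F = (3 + 4·8 + 13)/6 = 48/6 = 8

Forward pass:
ES_A = 0; EF_A = 14
ES_B = 14; EF_B = 14+6 = 20
ES_C = 14; EF_C = 14+7 = 21
ES_D = 20; EF_D = 20+10 = 30
ES_E = 21; EF_E = 21+11 = 32
ES_F = max(EF_B=20, EF_D=30, EF_E=32) = 32; EF_F = 32+8 = 40
Expected project duration μ = 40 days. Critical path: A → C → E → F.

Backward pass:
LF_F = 40; LS_F = 40−8 = 32
LF_E = LS_F = 32; LS_E = 32−11 = 21
LF_D = LS_F = 32; LS_D = 32−10 = 22
LF_C = LS_E = 21; LS_C = 21−7 = 14
LF_B = min(LS_D=22, LS_F=32) = 22; LS_B = 22−6 = 16
LF_A = min(LS_B=16, LS_C=14) = 14; LS_A = 14−14 = 0
Slack_B = LS_B − ES_B = 16 − 14 = 2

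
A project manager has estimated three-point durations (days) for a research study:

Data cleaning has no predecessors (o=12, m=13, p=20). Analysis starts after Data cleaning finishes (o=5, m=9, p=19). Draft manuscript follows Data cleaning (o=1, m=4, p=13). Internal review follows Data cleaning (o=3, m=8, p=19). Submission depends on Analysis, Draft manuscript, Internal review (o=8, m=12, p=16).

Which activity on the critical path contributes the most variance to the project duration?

Analysis

te_Data cleaning = (12 + 4·13 + 20)/6 = 84/6 = 14; σ²_Data cleaning = ((20−12)/6)² = 1.778
te_Analysis = (5 + 4·9 + 19)/6 = 60/6 = 10; σ²_Analysis = ((19−5)/6)² = 5.444
te_Draft manuscript = (1 + 4·4 + 13)/6 = 30/6 = 5; σ²_Draft manuscript = ((13−1)/6)² = 4.000
te_Internal review = (3 + 4·8 + 19)/6 = 54/6 = 9; σ²_Internal review = ((19−3)/6)² = 7.111
te_Submission = (8 + 4·12 + 16)/6 = 72/6 = 12; σ²_Submission = ((16−8)/6)² = 1.778

Forward pass:
ES_Data cleaning = 0; EF_Data cleaning = 14
ES_Analysis = 14; EF_Analysis = 14+10 = 24
ES_Draft manuscript = 14; EF_Draft manuscript = 14+5 = 19
ES_Internal review = 14; EF_Internal review = 14+9 = 23
ES_Submission = max(EF_Analysis=24, EF_Draft manuscript=19, EF_Internal review=23) = 24; EF_Submission = 24+12 = 36
Expected project duration μ = 36 days. Critical path: Data cleaning → Analysis → Submission.

Variances on critical path: σ²_Data cleaning=1.778, σ²_Analysis=5.444, σ²_Submission=1.778.
Largest is σ²_Analysis = 5.444.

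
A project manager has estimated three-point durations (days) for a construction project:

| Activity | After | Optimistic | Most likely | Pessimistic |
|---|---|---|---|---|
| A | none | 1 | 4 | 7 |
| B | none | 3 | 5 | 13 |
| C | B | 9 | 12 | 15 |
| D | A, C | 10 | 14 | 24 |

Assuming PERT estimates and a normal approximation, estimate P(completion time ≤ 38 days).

0.950

te_A = (1 + 4·4 + 7)/6 = 24/6 = 4; σ²_A = ((7−1)/6)² = 1.000
te_B = (3 + 4·5 + 13)/6 = 36/6 = 6; σ²_B = ((13−3)/6)² = 2.778
te_C = (9 + 4·12 + 15)/6 = 72/6 = 12; σ²_C = ((15−9)/6)² = 1.000
te_D = (10 + 4·14 + 24)/6 = 90/6 = 15; σ²_D = ((24−10)/6)² = 5.444

Forward pass:
ES_A = 0; EF_A = 4
ES_B = 0; EF_B = 6
ES_C = 6; EF_C = 6+12 = 18
ES_D = max(EF_A=4, EF_C=18) = 18; EF_D = 18+15 = 33
Expected project duration μ = 33 days. Critical path: B → C → D.

Variance along critical path = 2.778 + 1.000 + 5.444 = 9.222; σ = √9.222 = 3.037 days.
Z = (38 − 33) / 3.037 = 1.646
P(T ≤ 38) = Φ(1.646) ≈ 0.950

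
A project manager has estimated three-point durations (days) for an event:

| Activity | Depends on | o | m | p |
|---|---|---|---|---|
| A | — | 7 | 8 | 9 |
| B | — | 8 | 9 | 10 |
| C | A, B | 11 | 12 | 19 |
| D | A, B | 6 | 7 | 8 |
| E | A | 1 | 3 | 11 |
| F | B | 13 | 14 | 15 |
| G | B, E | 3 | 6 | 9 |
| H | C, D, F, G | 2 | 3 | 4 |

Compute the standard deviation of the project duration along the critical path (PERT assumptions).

te_A = (7 + 4·8 + 9)/6 = 48/6 = 8; σ²_A = ((9−7)/6)² = 0.111
te_B = (8 + 4·9 + 10)/6 = 54/6 = 9; σ²_B = ((10−8)/6)² = 0.111
te_C = (11 + 4·12 + 19)/6 = 78/6 = 13; σ²_C = ((19−11)/6)² = 1.778
te_D = (6 + 4·7 + 8)/6 = 42/6 = 7; σ²_D = ((8−6)/6)² = 0.111
te_E = (1 + 4·3 + 11)/6 = 24/6 = 4; σ²_E = ((11−1)/6)² = 2.778
te_F = (13 + 4·14 + 15)/6 = 84/6 = 14; σ²_F = ((15−13)/6)² = 0.111
te_G = (3 + 4·6 + 9)/6 = 36/6 = 6; σ²_G = ((9−3)/6)² = 1.000
te_H = (2 + 4·3 + 4)/6 = 18/6 = 3; σ²_H = ((4−2)/6)² = 0.111

Forward pass:
ES_A = 0; EF_A = 8
ES_B = 0; EF_B = 9
ES_C = max(EF_A=8, EF_B=9) = 9; EF_C = 9+13 = 22
ES_D = max(EF_A=8, EF_B=9) = 9; EF_D = 9+7 = 16
ES_E = 8; EF_E = 8+4 = 12
ES_F = 9; EF_F = 9+14 = 23
ES_G = max(EF_B=9, EF_E=12) = 12; EF_G = 12+6 = 18
ES_H = max(EF_C=22, EF_D=16, EF_F=23, EF_G=18) = 23; EF_H = 23+3 = 26
Expected project duration μ = 26 days. Critical path: B → F → H.

Variance along critical path = 0.111 + 0.111 + 0.111 = 0.333
σ = √0.333 = 0.577 days

0.58 days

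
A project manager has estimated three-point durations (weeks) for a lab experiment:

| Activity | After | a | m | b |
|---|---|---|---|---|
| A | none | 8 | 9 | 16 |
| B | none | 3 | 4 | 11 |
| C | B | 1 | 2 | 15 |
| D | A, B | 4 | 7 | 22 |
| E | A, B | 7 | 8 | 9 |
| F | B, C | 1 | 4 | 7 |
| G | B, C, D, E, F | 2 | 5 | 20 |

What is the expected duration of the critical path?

26 weeks

te_A = (8 + 4·9 + 16)/6 = 60/6 = 10
te_B = (3 + 4·4 + 11)/6 = 30/6 = 5
te_C = (1 + 4·2 + 15)/6 = 24/6 = 4
te_D = (4 + 4·7 + 22)/6 = 54/6 = 9
te_E = (7 + 4·8 + 9)/6 = 48/6 = 8
te_F = (1 + 4·4 + 7)/6 = 24/6 = 4
te_G = (2 + 4·5 + 20)/6 = 42/6 = 7

Forward pass:
ES_A = 0; EF_A = 10
ES_B = 0; EF_B = 5
ES_C = 5; EF_C = 5+4 = 9
ES_D = max(EF_A=10, EF_B=5) = 10; EF_D = 10+9 = 19
ES_E = max(EF_A=10, EF_B=5) = 10; EF_E = 10+8 = 18
ES_F = max(EF_B=5, EF_C=9) = 9; EF_F = 9+4 = 13
ES_G = max(EF_B=5, EF_C=9, EF_D=19, EF_E=18, EF_F=13) = 19; EF_G = 19+7 = 26
Expected project duration μ = 26 weeks. Critical path: A → D → G.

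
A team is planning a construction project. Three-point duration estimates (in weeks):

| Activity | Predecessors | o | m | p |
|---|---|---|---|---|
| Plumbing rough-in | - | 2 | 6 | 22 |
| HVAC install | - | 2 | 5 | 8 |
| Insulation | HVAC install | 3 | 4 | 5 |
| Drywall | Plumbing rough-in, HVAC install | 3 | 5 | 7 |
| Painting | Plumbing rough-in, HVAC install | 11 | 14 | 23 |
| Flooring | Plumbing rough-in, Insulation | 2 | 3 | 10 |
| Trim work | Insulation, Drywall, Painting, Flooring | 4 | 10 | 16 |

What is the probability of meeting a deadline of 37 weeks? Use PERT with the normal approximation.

te_Plumbing rough-in = (2 + 4·6 + 22)/6 = 48/6 = 8; σ²_Plumbing rough-in = ((22−2)/6)² = 11.111
te_HVAC install = (2 + 4·5 + 8)/6 = 30/6 = 5; σ²_HVAC install = ((8−2)/6)² = 1.000
te_Insulation = (3 + 4·4 + 5)/6 = 24/6 = 4; σ²_Insulation = ((5−3)/6)² = 0.111
te_Drywall = (3 + 4·5 + 7)/6 = 30/6 = 5; σ²_Drywall = ((7−3)/6)² = 0.444
te_Painting = (11 + 4·14 + 23)/6 = 90/6 = 15; σ²_Painting = ((23−11)/6)² = 4.000
te_Flooring = (2 + 4·3 + 10)/6 = 24/6 = 4; σ²_Flooring = ((10−2)/6)² = 1.778
te_Trim work = (4 + 4·10 + 16)/6 = 60/6 = 10; σ²_Trim work = ((16−4)/6)² = 4.000

Forward pass:
ES_Plumbing rough-in = 0; EF_Plumbing rough-in = 8
ES_HVAC install = 0; EF_HVAC install = 5
ES_Insulation = 5; EF_Insulation = 5+4 = 9
ES_Drywall = max(EF_Plumbing rough-in=8, EF_HVAC install=5) = 8; EF_Drywall = 8+5 = 13
ES_Painting = max(EF_Plumbing rough-in=8, EF_HVAC install=5) = 8; EF_Painting = 8+15 = 23
ES_Flooring = max(EF_Plumbing rough-in=8, EF_Insulation=9) = 9; EF_Flooring = 9+4 = 13
ES_Trim work = max(EF_Insulation=9, EF_Drywall=13, EF_Painting=23, EF_Flooring=13) = 23; EF_Trim work = 23+10 = 33
Expected project duration μ = 33 weeks. Critical path: Plumbing rough-in → Painting → Trim work.

Variance along critical path = 11.111 + 4.000 + 4.000 = 19.111; σ = √19.111 = 4.372 weeks.
Z = (37 − 33) / 4.372 = 0.915
P(T ≤ 37) = Φ(0.915) ≈ 0.820

0.820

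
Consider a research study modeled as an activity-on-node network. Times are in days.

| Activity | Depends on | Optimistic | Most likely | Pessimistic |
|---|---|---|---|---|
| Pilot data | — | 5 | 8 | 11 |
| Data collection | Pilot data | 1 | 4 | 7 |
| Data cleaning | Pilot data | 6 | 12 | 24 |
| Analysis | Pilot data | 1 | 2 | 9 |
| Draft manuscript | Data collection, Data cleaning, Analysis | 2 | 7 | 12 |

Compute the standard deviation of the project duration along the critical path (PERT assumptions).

3.57 days

te_Pilot data = (5 + 4·8 + 11)/6 = 48/6 = 8; σ²_Pilot data = ((11−5)/6)² = 1.000
te_Data collection = (1 + 4·4 + 7)/6 = 24/6 = 4; σ²_Data collection = ((7−1)/6)² = 1.000
te_Data cleaning = (6 + 4·12 + 24)/6 = 78/6 = 13; σ²_Data cleaning = ((24−6)/6)² = 9.000
te_Analysis = (1 + 4·2 + 9)/6 = 18/6 = 3; σ²_Analysis = ((9−1)/6)² = 1.778
te_Draft manuscript = (2 + 4·7 + 12)/6 = 42/6 = 7; σ²_Draft manuscript = ((12−2)/6)² = 2.778

Forward pass:
ES_Pilot data = 0; EF_Pilot data = 8
ES_Data collection = 8; EF_Data collection = 8+4 = 12
ES_Data cleaning = 8; EF_Data cleaning = 8+13 = 21
ES_Analysis = 8; EF_Analysis = 8+3 = 11
ES_Draft manuscript = max(EF_Data collection=12, EF_Data cleaning=21, EF_Analysis=11) = 21; EF_Draft manuscript = 21+7 = 28
Expected project duration μ = 28 days. Critical path: Pilot data → Data cleaning → Draft manuscript.

Variance along critical path = 1.000 + 9.000 + 2.778 = 12.778
σ = √12.778 = 3.575 days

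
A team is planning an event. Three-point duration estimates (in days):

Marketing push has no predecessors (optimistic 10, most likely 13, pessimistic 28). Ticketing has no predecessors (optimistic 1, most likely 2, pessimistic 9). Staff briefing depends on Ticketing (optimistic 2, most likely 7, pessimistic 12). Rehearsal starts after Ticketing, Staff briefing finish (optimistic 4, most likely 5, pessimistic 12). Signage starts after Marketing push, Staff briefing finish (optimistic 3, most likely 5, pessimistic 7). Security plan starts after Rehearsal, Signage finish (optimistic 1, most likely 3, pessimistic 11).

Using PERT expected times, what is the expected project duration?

24 days

te_Marketing push = (10 + 4·13 + 28)/6 = 90/6 = 15
te_Ticketing = (1 + 4·2 + 9)/6 = 18/6 = 3
te_Staff briefing = (2 + 4·7 + 12)/6 = 42/6 = 7
te_Rehearsal = (4 + 4·5 + 12)/6 = 36/6 = 6
te_Signage = (3 + 4·5 + 7)/6 = 30/6 = 5
te_Security plan = (1 + 4·3 + 11)/6 = 24/6 = 4

Forward pass:
ES_Marketing push = 0; EF_Marketing push = 15
ES_Ticketing = 0; EF_Ticketing = 3
ES_Staff briefing = 3; EF_Staff briefing = 3+7 = 10
ES_Rehearsal = max(EF_Ticketing=3, EF_Staff briefing=10) = 10; EF_Rehearsal = 10+6 = 16
ES_Signage = max(EF_Marketing push=15, EF_Staff briefing=10) = 15; EF_Signage = 15+5 = 20
ES_Security plan = max(EF_Rehearsal=16, EF_Signage=20) = 20; EF_Security plan = 20+4 = 24
Expected project duration μ = 24 days. Critical path: Marketing push → Signage → Security plan.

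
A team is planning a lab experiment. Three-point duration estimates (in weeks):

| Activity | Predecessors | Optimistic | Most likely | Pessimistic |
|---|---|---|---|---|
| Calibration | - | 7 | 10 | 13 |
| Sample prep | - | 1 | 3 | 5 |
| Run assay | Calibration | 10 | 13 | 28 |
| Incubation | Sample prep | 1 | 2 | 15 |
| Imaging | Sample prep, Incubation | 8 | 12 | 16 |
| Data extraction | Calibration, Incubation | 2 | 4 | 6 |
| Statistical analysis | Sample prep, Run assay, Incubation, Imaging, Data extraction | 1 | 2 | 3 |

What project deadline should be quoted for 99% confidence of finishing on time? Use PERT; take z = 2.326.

34.4 weeks

te_Calibration = (7 + 4·10 + 13)/6 = 60/6 = 10; σ²_Calibration = ((13−7)/6)² = 1.000
te_Sample prep = (1 + 4·3 + 5)/6 = 18/6 = 3; σ²_Sample prep = ((5−1)/6)² = 0.444
te_Run assay = (10 + 4·13 + 28)/6 = 90/6 = 15; σ²_Run assay = ((28−10)/6)² = 9.000
te_Incubation = (1 + 4·2 + 15)/6 = 24/6 = 4; σ²_Incubation = ((15−1)/6)² = 5.444
te_Imaging = (8 + 4·12 + 16)/6 = 72/6 = 12; σ²_Imaging = ((16−8)/6)² = 1.778
te_Data extraction = (2 + 4·4 + 6)/6 = 24/6 = 4; σ²_Data extraction = ((6−2)/6)² = 0.444
te_Statistical analysis = (1 + 4·2 + 3)/6 = 12/6 = 2; σ²_Statistical analysis = ((3−1)/6)² = 0.111

Forward pass:
ES_Calibration = 0; EF_Calibration = 10
ES_Sample prep = 0; EF_Sample prep = 3
ES_Run assay = 10; EF_Run assay = 10+15 = 25
ES_Incubation = 3; EF_Incubation = 3+4 = 7
ES_Imaging = max(EF_Sample prep=3, EF_Incubation=7) = 7; EF_Imaging = 7+12 = 19
ES_Data extraction = max(EF_Calibration=10, EF_Incubation=7) = 10; EF_Data extraction = 10+4 = 14
ES_Statistical analysis = max(EF_Sample prep=3, EF_Run assay=25, EF_Incubation=7, EF_Imaging=19, EF_Data extraction=14) = 25; EF_Statistical analysis = 25+2 = 27
Expected project duration μ = 27 weeks. Critical path: Calibration → Run assay → Statistical analysis.

Variance along critical path = 1.000 + 9.000 + 0.111 = 10.111; σ = 3.180 weeks.
D = μ + z·σ = 27 + 2.326·3.180 = 34.4 weeks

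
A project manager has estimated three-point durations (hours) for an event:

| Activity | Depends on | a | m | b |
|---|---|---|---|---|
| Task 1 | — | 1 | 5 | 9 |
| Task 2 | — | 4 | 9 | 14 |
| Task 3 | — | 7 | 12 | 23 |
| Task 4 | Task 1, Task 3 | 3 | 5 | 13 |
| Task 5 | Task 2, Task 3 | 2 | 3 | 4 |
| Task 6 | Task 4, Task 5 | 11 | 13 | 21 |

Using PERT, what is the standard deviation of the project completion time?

te_Task 1 = (1 + 4·5 + 9)/6 = 30/6 = 5; σ²_Task 1 = ((9−1)/6)² = 1.778
te_Task 2 = (4 + 4·9 + 14)/6 = 54/6 = 9; σ²_Task 2 = ((14−4)/6)² = 2.778
te_Task 3 = (7 + 4·12 + 23)/6 = 78/6 = 13; σ²_Task 3 = ((23−7)/6)² = 7.111
te_Task 4 = (3 + 4·5 + 13)/6 = 36/6 = 6; σ²_Task 4 = ((13−3)/6)² = 2.778
te_Task 5 = (2 + 4·3 + 4)/6 = 18/6 = 3; σ²_Task 5 = ((4−2)/6)² = 0.111
te_Task 6 = (11 + 4·13 + 21)/6 = 84/6 = 14; σ²_Task 6 = ((21−11)/6)² = 2.778

Forward pass:
ES_Task 1 = 0; EF_Task 1 = 5
ES_Task 2 = 0; EF_Task 2 = 9
ES_Task 3 = 0; EF_Task 3 = 13
ES_Task 4 = max(EF_Task 1=5, EF_Task 3=13) = 13; EF_Task 4 = 13+6 = 19
ES_Task 5 = max(EF_Task 2=9, EF_Task 3=13) = 13; EF_Task 5 = 13+3 = 16
ES_Task 6 = max(EF_Task 4=19, EF_Task 5=16) = 19; EF_Task 6 = 19+14 = 33
Expected project duration μ = 33 hours. Critical path: Task 3 → Task 4 → Task 6.

Variance along critical path = 7.111 + 2.778 + 2.778 = 12.667
σ = √12.667 = 3.559 hours

3.56 hours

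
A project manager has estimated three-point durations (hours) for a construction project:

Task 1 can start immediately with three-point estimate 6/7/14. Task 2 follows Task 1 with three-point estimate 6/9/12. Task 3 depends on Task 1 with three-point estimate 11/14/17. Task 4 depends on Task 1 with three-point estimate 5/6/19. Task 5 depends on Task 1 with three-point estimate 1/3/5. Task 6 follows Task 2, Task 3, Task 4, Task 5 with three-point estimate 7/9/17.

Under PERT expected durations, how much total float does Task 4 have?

6 hours

te_Task 1 = (6 + 4·7 + 14)/6 = 48/6 = 8
te_Task 2 = (6 + 4·9 + 12)/6 = 54/6 = 9
te_Task 3 = (11 + 4·14 + 17)/6 = 84/6 = 14
te_Task 4 = (5 + 4·6 + 19)/6 = 48/6 = 8
te_Task 5 = (1 + 4·3 + 5)/6 = 18/6 = 3
te_Task 6 = (7 + 4·9 + 17)/6 = 60/6 = 10

Forward pass:
ES_Task 1 = 0; EF_Task 1 = 8
ES_Task 2 = 8; EF_Task 2 = 8+9 = 17
ES_Task 3 = 8; EF_Task 3 = 8+14 = 22
ES_Task 4 = 8; EF_Task 4 = 8+8 = 16
ES_Task 5 = 8; EF_Task 5 = 8+3 = 11
ES_Task 6 = max(EF_Task 2=17, EF_Task 3=22, EF_Task 4=16, EF_Task 5=11) = 22; EF_Task 6 = 22+10 = 32
Expected project duration μ = 32 hours. Critical path: Task 1 → Task 3 → Task 6.

Backward pass:
LF_Task 6 = 32; LS_Task 6 = 32−10 = 22
LF_Task 5 = LS_Task 6 = 22; LS_Task 5 = 22−3 = 19
LF_Task 4 = LS_Task 6 = 22; LS_Task 4 = 22−8 = 14
LF_Task 3 = LS_Task 6 = 22; LS_Task 3 = 22−14 = 8
LF_Task 2 = LS_Task 6 = 22; LS_Task 2 = 22−9 = 13
LF_Task 1 = min(LS_Task 2=13, LS_Task 3=8, LS_Task 4=14, LS_Task 5=19) = 8; LS_Task 1 = 8−8 = 0
Slack_Task 4 = LS_Task 4 − ES_Task 4 = 14 − 8 = 6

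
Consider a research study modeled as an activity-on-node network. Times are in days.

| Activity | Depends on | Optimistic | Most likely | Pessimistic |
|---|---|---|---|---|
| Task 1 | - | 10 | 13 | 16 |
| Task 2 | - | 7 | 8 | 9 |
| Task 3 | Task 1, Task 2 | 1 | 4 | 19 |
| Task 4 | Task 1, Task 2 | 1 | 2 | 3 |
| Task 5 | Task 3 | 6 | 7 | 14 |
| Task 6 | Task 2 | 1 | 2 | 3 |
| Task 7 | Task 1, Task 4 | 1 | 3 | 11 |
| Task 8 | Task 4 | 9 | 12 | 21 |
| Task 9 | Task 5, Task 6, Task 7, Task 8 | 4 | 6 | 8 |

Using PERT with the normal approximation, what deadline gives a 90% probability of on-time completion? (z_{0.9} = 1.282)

37.0 days

te_Task 1 = (10 + 4·13 + 16)/6 = 78/6 = 13; σ²_Task 1 = ((16−10)/6)² = 1.000
te_Task 2 = (7 + 4·8 + 9)/6 = 48/6 = 8; σ²_Task 2 = ((9−7)/6)² = 0.111
te_Task 3 = (1 + 4·4 + 19)/6 = 36/6 = 6; σ²_Task 3 = ((19−1)/6)² = 9.000
te_Task 4 = (1 + 4·2 + 3)/6 = 12/6 = 2; σ²_Task 4 = ((3−1)/6)² = 0.111
te_Task 5 = (6 + 4·7 + 14)/6 = 48/6 = 8; σ²_Task 5 = ((14−6)/6)² = 1.778
te_Task 6 = (1 + 4·2 + 3)/6 = 12/6 = 2; σ²_Task 6 = ((3−1)/6)² = 0.111
te_Task 7 = (1 + 4·3 + 11)/6 = 24/6 = 4; σ²_Task 7 = ((11−1)/6)² = 2.778
te_Task 8 = (9 + 4·12 + 21)/6 = 78/6 = 13; σ²_Task 8 = ((21−9)/6)² = 4.000
te_Task 9 = (4 + 4·6 + 8)/6 = 36/6 = 6; σ²_Task 9 = ((8−4)/6)² = 0.444

Forward pass:
ES_Task 1 = 0; EF_Task 1 = 13
ES_Task 2 = 0; EF_Task 2 = 8
ES_Task 3 = max(EF_Task 1=13, EF_Task 2=8) = 13; EF_Task 3 = 13+6 = 19
ES_Task 4 = max(EF_Task 1=13, EF_Task 2=8) = 13; EF_Task 4 = 13+2 = 15
ES_Task 5 = 19; EF_Task 5 = 19+8 = 27
ES_Task 6 = 8; EF_Task 6 = 8+2 = 10
ES_Task 7 = max(EF_Task 1=13, EF_Task 4=15) = 15; EF_Task 7 = 15+4 = 19
ES_Task 8 = 15; EF_Task 8 = 15+13 = 28
ES_Task 9 = max(EF_Task 5=27, EF_Task 6=10, EF_Task 7=19, EF_Task 8=28) = 28; EF_Task 9 = 28+6 = 34
Expected project duration μ = 34 days. Critical path: Task 1 → Task 4 → Task 8 → Task 9.

Variance along critical path = 1.000 + 0.111 + 4.000 + 0.444 = 5.556; σ = 2.357 days.
D = μ + z·σ = 34 + 1.282·2.357 = 37.0 days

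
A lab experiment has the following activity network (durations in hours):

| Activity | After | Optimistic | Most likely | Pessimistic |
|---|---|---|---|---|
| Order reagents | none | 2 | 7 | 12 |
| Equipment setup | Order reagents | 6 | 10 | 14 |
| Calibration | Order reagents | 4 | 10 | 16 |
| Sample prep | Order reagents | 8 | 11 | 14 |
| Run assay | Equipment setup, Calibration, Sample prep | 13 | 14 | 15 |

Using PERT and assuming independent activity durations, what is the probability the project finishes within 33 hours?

te_Order reagents = (2 + 4·7 + 12)/6 = 42/6 = 7; σ²_Order reagents = ((12−2)/6)² = 2.778
te_Equipment setup = (6 + 4·10 + 14)/6 = 60/6 = 10; σ²_Equipment setup = ((14−6)/6)² = 1.778
te_Calibration = (4 + 4·10 + 16)/6 = 60/6 = 10; σ²_Calibration = ((16−4)/6)² = 4.000
te_Sample prep = (8 + 4·11 + 14)/6 = 66/6 = 11; σ²_Sample prep = ((14−8)/6)² = 1.000
te_Run assay = (13 + 4·14 + 15)/6 = 84/6 = 14; σ²_Run assay = ((15−13)/6)² = 0.111

Forward pass:
ES_Order reagents = 0; EF_Order reagents = 7
ES_Equipment setup = 7; EF_Equipment setup = 7+10 = 17
ES_Calibration = 7; EF_Calibration = 7+10 = 17
ES_Sample prep = 7; EF_Sample prep = 7+11 = 18
ES_Run assay = max(EF_Equipment setup=17, EF_Calibration=17, EF_Sample prep=18) = 18; EF_Run assay = 18+14 = 32
Expected project duration μ = 32 hours. Critical path: Order reagents → Sample prep → Run assay.

Variance along critical path = 2.778 + 1.000 + 0.111 = 3.889; σ = √3.889 = 1.972 hours.
Z = (33 − 32) / 1.972 = 0.507
P(T ≤ 33) = Φ(0.507) ≈ 0.694

0.694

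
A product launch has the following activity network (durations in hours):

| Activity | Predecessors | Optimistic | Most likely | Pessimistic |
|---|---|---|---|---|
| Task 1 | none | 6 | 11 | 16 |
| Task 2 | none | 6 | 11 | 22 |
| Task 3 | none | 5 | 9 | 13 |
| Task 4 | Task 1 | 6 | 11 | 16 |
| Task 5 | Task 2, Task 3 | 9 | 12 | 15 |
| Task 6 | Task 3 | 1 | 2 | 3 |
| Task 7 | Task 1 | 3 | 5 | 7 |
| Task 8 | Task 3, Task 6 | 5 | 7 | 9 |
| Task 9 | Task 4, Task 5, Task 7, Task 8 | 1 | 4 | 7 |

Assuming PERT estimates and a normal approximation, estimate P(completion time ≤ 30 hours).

0.746

te_Task 1 = (6 + 4·11 + 16)/6 = 66/6 = 11; σ²_Task 1 = ((16−6)/6)² = 2.778
te_Task 2 = (6 + 4·11 + 22)/6 = 72/6 = 12; σ²_Task 2 = ((22−6)/6)² = 7.111
te_Task 3 = (5 + 4·9 + 13)/6 = 54/6 = 9; σ²_Task 3 = ((13−5)/6)² = 1.778
te_Task 4 = (6 + 4·11 + 16)/6 = 66/6 = 11; σ²_Task 4 = ((16−6)/6)² = 2.778
te_Task 5 = (9 + 4·12 + 15)/6 = 72/6 = 12; σ²_Task 5 = ((15−9)/6)² = 1.000
te_Task 6 = (1 + 4·2 + 3)/6 = 12/6 = 2; σ²_Task 6 = ((3−1)/6)² = 0.111
te_Task 7 = (3 + 4·5 + 7)/6 = 30/6 = 5; σ²_Task 7 = ((7−3)/6)² = 0.444
te_Task 8 = (5 + 4·7 + 9)/6 = 42/6 = 7; σ²_Task 8 = ((9−5)/6)² = 0.444
te_Task 9 = (1 + 4·4 + 7)/6 = 24/6 = 4; σ²_Task 9 = ((7−1)/6)² = 1.000

Forward pass:
ES_Task 1 = 0; EF_Task 1 = 11
ES_Task 2 = 0; EF_Task 2 = 12
ES_Task 3 = 0; EF_Task 3 = 9
ES_Task 4 = 11; EF_Task 4 = 11+11 = 22
ES_Task 5 = max(EF_Task 2=12, EF_Task 3=9) = 12; EF_Task 5 = 12+12 = 24
ES_Task 6 = 9; EF_Task 6 = 9+2 = 11
ES_Task 7 = 11; EF_Task 7 = 11+5 = 16
ES_Task 8 = max(EF_Task 3=9, EF_Task 6=11) = 11; EF_Task 8 = 11+7 = 18
ES_Task 9 = max(EF_Task 4=22, EF_Task 5=24, EF_Task 7=16, EF_Task 8=18) = 24; EF_Task 9 = 24+4 = 28
Expected project duration μ = 28 hours. Critical path: Task 2 → Task 5 → Task 9.

Variance along critical path = 7.111 + 1.000 + 1.000 = 9.111; σ = √9.111 = 3.018 hours.
Z = (30 − 28) / 3.018 = 0.663
P(T ≤ 30) = Φ(0.663) ≈ 0.746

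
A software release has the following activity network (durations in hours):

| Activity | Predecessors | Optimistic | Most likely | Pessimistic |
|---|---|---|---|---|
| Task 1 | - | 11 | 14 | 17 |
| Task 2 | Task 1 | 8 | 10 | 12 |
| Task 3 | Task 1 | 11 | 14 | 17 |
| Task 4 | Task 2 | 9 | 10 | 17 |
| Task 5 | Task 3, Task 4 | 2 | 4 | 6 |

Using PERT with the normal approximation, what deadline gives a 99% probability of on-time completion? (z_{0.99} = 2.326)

43.5 hours

te_Task 1 = (11 + 4·14 + 17)/6 = 84/6 = 14; σ²_Task 1 = ((17−11)/6)² = 1.000
te_Task 2 = (8 + 4·10 + 12)/6 = 60/6 = 10; σ²_Task 2 = ((12−8)/6)² = 0.444
te_Task 3 = (11 + 4·14 + 17)/6 = 84/6 = 14; σ²_Task 3 = ((17−11)/6)² = 1.000
te_Task 4 = (9 + 4·10 + 17)/6 = 66/6 = 11; σ²_Task 4 = ((17−9)/6)² = 1.778
te_Task 5 = (2 + 4·4 + 6)/6 = 24/6 = 4; σ²_Task 5 = ((6−2)/6)² = 0.444

Forward pass:
ES_Task 1 = 0; EF_Task 1 = 14
ES_Task 2 = 14; EF_Task 2 = 14+10 = 24
ES_Task 3 = 14; EF_Task 3 = 14+14 = 28
ES_Task 4 = 24; EF_Task 4 = 24+11 = 35
ES_Task 5 = max(EF_Task 3=28, EF_Task 4=35) = 35; EF_Task 5 = 35+4 = 39
Expected project duration μ = 39 hours. Critical path: Task 1 → Task 2 → Task 4 → Task 5.

Variance along critical path = 1.000 + 0.444 + 1.778 + 0.444 = 3.667; σ = 1.915 hours.
D = μ + z·σ = 39 + 2.326·1.915 = 43.5 hours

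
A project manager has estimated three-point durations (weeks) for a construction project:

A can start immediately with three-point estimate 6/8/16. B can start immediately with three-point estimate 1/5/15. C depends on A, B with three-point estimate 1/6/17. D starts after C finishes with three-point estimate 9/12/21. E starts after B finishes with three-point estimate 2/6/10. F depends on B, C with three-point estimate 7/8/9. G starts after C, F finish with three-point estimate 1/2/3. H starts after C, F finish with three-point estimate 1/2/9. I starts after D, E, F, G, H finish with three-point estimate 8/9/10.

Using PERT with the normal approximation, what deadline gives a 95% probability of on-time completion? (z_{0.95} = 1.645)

44.2 weeks

te_A = (6 + 4·8 + 16)/6 = 54/6 = 9; σ²_A = ((16−6)/6)² = 2.778
te_B = (1 + 4·5 + 15)/6 = 36/6 = 6; σ²_B = ((15−1)/6)² = 5.444
te_C = (1 + 4·6 + 17)/6 = 42/6 = 7; σ²_C = ((17−1)/6)² = 7.111
te_D = (9 + 4·12 + 21)/6 = 78/6 = 13; σ²_D = ((21−9)/6)² = 4.000
te_E = (2 + 4·6 + 10)/6 = 36/6 = 6; σ²_E = ((10−2)/6)² = 1.778
te_F = (7 + 4·8 + 9)/6 = 48/6 = 8; σ²_F = ((9−7)/6)² = 0.111
te_G = (1 + 4·2 + 3)/6 = 12/6 = 2; σ²_G = ((3−1)/6)² = 0.111
te_H = (1 + 4·2 + 9)/6 = 18/6 = 3; σ²_H = ((9−1)/6)² = 1.778
te_I = (8 + 4·9 + 10)/6 = 54/6 = 9; σ²_I = ((10−8)/6)² = 0.111

Forward pass:
ES_A = 0; EF_A = 9
ES_B = 0; EF_B = 6
ES_C = max(EF_A=9, EF_B=6) = 9; EF_C = 9+7 = 16
ES_D = 16; EF_D = 16+13 = 29
ES_E = 6; EF_E = 6+6 = 12
ES_F = max(EF_B=6, EF_C=16) = 16; EF_F = 16+8 = 24
ES_G = max(EF_C=16, EF_F=24) = 24; EF_G = 24+2 = 26
ES_H = max(EF_C=16, EF_F=24) = 24; EF_H = 24+3 = 27
ES_I = max(EF_D=29, EF_E=12, EF_F=24, EF_G=26, EF_H=27) = 29; EF_I = 29+9 = 38
Expected project duration μ = 38 weeks. Critical path: A → C → D → I.

Variance along critical path = 2.778 + 7.111 + 4.000 + 0.111 = 14.000; σ = 3.742 weeks.
D = μ + z·σ = 38 + 1.645·3.742 = 44.2 weeks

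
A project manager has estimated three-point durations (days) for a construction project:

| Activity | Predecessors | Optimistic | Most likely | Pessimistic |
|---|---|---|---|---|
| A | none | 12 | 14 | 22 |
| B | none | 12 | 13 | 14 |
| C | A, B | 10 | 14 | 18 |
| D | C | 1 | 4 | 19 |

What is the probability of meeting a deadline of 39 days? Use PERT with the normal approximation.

0.861

te_A = (12 + 4·14 + 22)/6 = 90/6 = 15; σ²_A = ((22−12)/6)² = 2.778
te_B = (12 + 4·13 + 14)/6 = 78/6 = 13; σ²_B = ((14−12)/6)² = 0.111
te_C = (10 + 4·14 + 18)/6 = 84/6 = 14; σ²_C = ((18−10)/6)² = 1.778
te_D = (1 + 4·4 + 19)/6 = 36/6 = 6; σ²_D = ((19−1)/6)² = 9.000

Forward pass:
ES_A = 0; EF_A = 15
ES_B = 0; EF_B = 13
ES_C = max(EF_A=15, EF_B=13) = 15; EF_C = 15+14 = 29
ES_D = 29; EF_D = 29+6 = 35
Expected project duration μ = 35 days. Critical path: A → C → D.

Variance along critical path = 2.778 + 1.778 + 9.000 = 13.556; σ = √13.556 = 3.682 days.
Z = (39 − 35) / 3.682 = 1.086
P(T ≤ 39) = Φ(1.086) ≈ 0.861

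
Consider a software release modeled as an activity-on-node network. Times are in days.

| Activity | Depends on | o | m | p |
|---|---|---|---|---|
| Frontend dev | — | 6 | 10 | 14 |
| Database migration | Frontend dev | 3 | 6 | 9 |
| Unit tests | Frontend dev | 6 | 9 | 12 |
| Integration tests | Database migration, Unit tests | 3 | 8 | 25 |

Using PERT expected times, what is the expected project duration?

29 days

te_Frontend dev = (6 + 4·10 + 14)/6 = 60/6 = 10
te_Database migration = (3 + 4·6 + 9)/6 = 36/6 = 6
te_Unit tests = (6 + 4·9 + 12)/6 = 54/6 = 9
te_Integration tests = (3 + 4·8 + 25)/6 = 60/6 = 10

Forward pass:
ES_Frontend dev = 0; EF_Frontend dev = 10
ES_Database migration = 10; EF_Database migration = 10+6 = 16
ES_Unit tests = 10; EF_Unit tests = 10+9 = 19
ES_Integration tests = max(EF_Database migration=16, EF_Unit tests=19) = 19; EF_Integration tests = 19+10 = 29
Expected project duration μ = 29 days. Critical path: Frontend dev → Unit tests → Integration tests.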